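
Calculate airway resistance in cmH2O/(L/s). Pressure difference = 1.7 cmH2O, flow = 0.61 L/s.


R = dP / flow
R = 1.7 / 0.61
R = 2.787 cmH2O/(L/s)


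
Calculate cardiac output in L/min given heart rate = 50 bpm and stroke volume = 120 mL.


CO = HR * SV
CO = 50 * 120 / 1000
CO = 6 L/min


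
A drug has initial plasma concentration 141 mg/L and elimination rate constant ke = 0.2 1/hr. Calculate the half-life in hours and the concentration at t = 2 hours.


t_half = ln(2) / ke = 0.693147 / 0.2 = 3.466 hr
C(t) = C0 * exp(-ke*t) = 141 * exp(-0.2*2)
C(2) = 94.52 mg/L


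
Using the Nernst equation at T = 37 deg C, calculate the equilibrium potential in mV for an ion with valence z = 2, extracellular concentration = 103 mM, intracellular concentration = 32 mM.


E = (RT/(zF)) * ln(C_out/C_in)
T = 37 + 273.15 = 310.15 K
E = (8.314 * 310.15 / (2 * 96485)) * ln(103/32)
E = 15.62 mV


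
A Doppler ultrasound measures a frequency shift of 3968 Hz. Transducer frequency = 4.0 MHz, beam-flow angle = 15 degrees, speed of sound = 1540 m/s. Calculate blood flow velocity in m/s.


v = fd * c / (2 * f0 * cos(theta))
v = 3968 * 1540 / (2 * 4.0000e+06 * cos(15))
v = 0.7908 m/s


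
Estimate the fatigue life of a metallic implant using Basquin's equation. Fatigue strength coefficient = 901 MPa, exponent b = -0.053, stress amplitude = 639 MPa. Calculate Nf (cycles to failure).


sigma_a = sigma_f' * (2Nf)^b
2Nf = (sigma_a/sigma_f')^(1/b)
2Nf = (639/901)^(1/-0.053)
2Nf = 653.95205
Nf = 327


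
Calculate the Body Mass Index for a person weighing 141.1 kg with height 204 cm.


BMI = weight / height^2
height = 204 cm = 2.04 m
BMI = 141.1 / 2.04^2
BMI = 33.91 kg/m^2


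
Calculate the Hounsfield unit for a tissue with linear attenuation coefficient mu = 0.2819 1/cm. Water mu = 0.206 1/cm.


HU = ((mu_tissue - mu_water) / mu_water) * 1000
HU = ((0.2819 - 0.206) / 0.206) * 1000
HU = 368.4


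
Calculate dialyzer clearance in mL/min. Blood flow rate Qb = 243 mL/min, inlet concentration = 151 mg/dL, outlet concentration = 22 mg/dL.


K = Qb * (Cb_in - Cb_out) / Cb_in
K = 243 * (151 - 22) / 151
K = 207.6 mL/min


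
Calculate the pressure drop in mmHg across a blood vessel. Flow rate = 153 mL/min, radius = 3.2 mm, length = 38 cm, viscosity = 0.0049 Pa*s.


dP = 8*mu*L*Q / (pi*r^4)
Q = 153 mL/min = 2.55e-06 m^3/s
dP = 115.308 Pa = 115.308 / 133.322 mmHg = 0.8649 mmHg


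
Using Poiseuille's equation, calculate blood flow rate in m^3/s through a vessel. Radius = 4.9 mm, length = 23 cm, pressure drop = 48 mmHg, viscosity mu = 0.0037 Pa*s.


Q = pi*r^4*dP / (8*mu*L)
r = 0.0049 m, L = 0.23 m
dP = 48 mmHg = 6399.456 Pa
Q = 0.001702 m^3/s


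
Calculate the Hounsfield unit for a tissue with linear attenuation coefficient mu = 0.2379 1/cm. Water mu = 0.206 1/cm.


HU = ((mu_tissue - mu_water) / mu_water) * 1000
HU = ((0.2379 - 0.206) / 0.206) * 1000
HU = 154.9


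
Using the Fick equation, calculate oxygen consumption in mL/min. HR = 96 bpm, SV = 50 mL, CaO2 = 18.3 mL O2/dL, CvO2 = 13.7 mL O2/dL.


CO = HR*SV = 96*50/1000 = 4.8 L/min
a-v O2 diff = 18.3 - 13.7 = 4.6 mL/dL
VO2 = CO * (CaO2-CvO2) * 10 dL/L
VO2 = 4.8 * 4.6 * 10
VO2 = 220.8 mL/min


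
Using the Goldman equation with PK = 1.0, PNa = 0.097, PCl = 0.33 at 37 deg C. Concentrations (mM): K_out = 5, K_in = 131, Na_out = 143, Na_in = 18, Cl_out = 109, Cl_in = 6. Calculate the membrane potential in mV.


Vm = (RT/F)*ln((PK*Ko + PNa*Nao + PCl*Cli)/(PK*Ki + PNa*Nai + PCl*Clo))
Numer = 20.851, Denom = 168.716
Vm = -55.88 mV


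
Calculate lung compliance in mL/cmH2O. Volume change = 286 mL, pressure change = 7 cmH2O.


C = dV / dP
C = 286 / 7
C = 40.86 mL/cmH2O


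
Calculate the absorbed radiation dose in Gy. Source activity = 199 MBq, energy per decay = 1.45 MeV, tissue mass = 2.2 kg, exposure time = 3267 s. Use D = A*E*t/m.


A = 199 MBq = 1.9900e+08 Bq
E = 1.45 MeV = 2.3229e-13 J
D = A*E*t/m = 1.9900e+08*2.3229e-13*3267/2.2
D = 0.06865 Gy


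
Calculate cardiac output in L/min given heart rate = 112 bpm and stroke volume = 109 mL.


CO = HR * SV
CO = 112 * 109 / 1000
CO = 12.21 L/min


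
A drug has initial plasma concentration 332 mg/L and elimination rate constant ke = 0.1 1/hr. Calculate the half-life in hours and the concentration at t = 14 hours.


t_half = ln(2) / ke = 0.693147 / 0.1 = 6.931 hr
C(t) = C0 * exp(-ke*t) = 332 * exp(-0.1*14)
C(14) = 81.87 mg/L


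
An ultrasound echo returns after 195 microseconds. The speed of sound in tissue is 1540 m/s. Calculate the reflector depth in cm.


depth = c * t / 2
t = 195 us = 1.9500e-04 s
depth = 1540 * 1.9500e-04 / 2
depth = 0.15015 m = 15.015 cm


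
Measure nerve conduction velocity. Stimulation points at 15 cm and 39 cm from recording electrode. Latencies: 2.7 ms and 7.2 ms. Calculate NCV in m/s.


Distance = (39 - 15) / 100 = 0.24 m
dt = (7.2 - 2.7) / 1000 = 0.0045 s
NCV = dist / dt = 53.33 m/s


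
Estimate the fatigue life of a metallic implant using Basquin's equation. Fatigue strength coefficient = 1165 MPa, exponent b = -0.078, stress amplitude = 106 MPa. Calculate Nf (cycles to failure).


sigma_a = sigma_f' * (2Nf)^b
2Nf = (sigma_a/sigma_f')^(1/b)
2Nf = (106/1165)^(1/-0.078)
2Nf = 2.2202968e+13
Nf = 1.1101e+13


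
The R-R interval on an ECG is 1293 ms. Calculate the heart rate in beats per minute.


HR = 60 / RR_interval(s)
RR = 1293 ms = 1.293 s
HR = 60 / 1.293 = 46.4 bpm


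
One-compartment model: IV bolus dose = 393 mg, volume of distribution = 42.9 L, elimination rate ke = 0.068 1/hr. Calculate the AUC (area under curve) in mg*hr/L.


C0 = Dose/Vd = 393/42.9 = 9.16084 mg/L
AUC = C0/ke = 9.16084/0.068
AUC = 134.7 mg*hr/L


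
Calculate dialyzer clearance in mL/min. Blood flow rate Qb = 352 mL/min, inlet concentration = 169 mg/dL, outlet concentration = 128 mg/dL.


K = Qb * (Cb_in - Cb_out) / Cb_in
K = 352 * (169 - 128) / 169
K = 85.4 mL/min


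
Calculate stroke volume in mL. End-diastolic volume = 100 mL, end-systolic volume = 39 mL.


SV = EDV - ESV
SV = 100 - 39
SV = 61 mL


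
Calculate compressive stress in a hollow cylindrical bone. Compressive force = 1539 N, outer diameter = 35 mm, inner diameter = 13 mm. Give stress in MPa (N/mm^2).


A = pi*(r_o^2 - r_i^2)
r_o = 17.5 mm, r_i = 6.5 mm
A = 829.38 mm^2
sigma = F/A = 1539 / 829.38
sigma = 1.856 MPa


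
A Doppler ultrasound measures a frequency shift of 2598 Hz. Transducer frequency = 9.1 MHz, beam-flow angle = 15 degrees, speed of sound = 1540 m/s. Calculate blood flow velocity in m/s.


v = fd * c / (2 * f0 * cos(theta))
v = 2598 * 1540 / (2 * 9.1000e+06 * cos(15))
v = 0.2276 m/s


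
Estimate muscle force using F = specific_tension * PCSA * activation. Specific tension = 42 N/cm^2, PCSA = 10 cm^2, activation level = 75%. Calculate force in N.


F = sigma * PCSA * activation
F = 42 * 10 * 0.75
F = 315 N


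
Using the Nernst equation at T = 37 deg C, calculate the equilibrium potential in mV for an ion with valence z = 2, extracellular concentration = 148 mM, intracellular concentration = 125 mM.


E = (RT/(zF)) * ln(C_out/C_in)
T = 37 + 273.15 = 310.15 K
E = (8.314 * 310.15 / (2 * 96485)) * ln(148/125)
E = 2.257 mV


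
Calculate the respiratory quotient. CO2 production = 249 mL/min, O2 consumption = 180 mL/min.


RQ = VCO2 / VO2
RQ = 249 / 180
RQ = 1.383


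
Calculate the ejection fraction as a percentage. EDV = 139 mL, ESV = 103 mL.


SV = EDV - ESV = 139 - 103 = 36 mL
EF = SV/EDV * 100 = 36/139 * 100
EF = 25.9%


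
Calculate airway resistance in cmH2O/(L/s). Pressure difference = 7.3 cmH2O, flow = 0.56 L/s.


R = dP / flow
R = 7.3 / 0.56
R = 13.04 cmH2O/(L/s)


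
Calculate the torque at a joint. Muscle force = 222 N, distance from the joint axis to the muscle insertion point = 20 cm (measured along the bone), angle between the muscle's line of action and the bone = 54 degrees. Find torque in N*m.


Torque = F * d * sin(theta)   (moment arm = d*sin(theta))
d = 20 cm = 0.2 m
Torque = 222 * 0.2 * sin(54)
Torque = 35.92 N*m


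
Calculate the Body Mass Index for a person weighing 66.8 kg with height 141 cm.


BMI = weight / height^2
height = 141 cm = 1.41 m
BMI = 66.8 / 1.41^2
BMI = 33.6 kg/m^2


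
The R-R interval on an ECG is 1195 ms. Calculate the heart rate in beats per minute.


HR = 60 / RR_interval(s)
RR = 1195 ms = 1.195 s
HR = 60 / 1.195 = 50.21 bpm


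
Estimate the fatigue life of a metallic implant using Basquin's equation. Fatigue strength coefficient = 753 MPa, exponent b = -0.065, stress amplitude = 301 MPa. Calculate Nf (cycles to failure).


sigma_a = sigma_f' * (2Nf)^b
2Nf = (sigma_a/sigma_f')^(1/b)
2Nf = (301/753)^(1/-0.065)
2Nf = 1338418.7
Nf = 6.692e+05


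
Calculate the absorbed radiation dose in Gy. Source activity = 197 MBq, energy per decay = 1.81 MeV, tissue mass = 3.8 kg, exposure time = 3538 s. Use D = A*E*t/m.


A = 197 MBq = 1.9700e+08 Bq
E = 1.81 MeV = 2.89962e-13 J
D = A*E*t/m = 1.9700e+08*2.89962e-13*3538/3.8
D = 0.05318 Gy


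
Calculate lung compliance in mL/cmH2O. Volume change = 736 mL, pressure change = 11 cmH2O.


C = dV / dP
C = 736 / 11
C = 66.91 mL/cmH2O


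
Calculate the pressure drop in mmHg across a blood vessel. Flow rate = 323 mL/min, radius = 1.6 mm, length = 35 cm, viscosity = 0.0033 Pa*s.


dP = 8*mu*L*Q / (pi*r^4)
Q = 323 mL/min = 5.38333e-06 m^3/s
dP = 2415.98 Pa = 2415.98 / 133.322 mmHg = 18.12 mmHg


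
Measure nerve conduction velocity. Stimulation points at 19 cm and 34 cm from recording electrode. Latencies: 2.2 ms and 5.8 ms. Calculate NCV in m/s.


Distance = (34 - 19) / 100 = 0.15 m
dt = (5.8 - 2.2) / 1000 = 0.0036 s
NCV = dist / dt = 41.67 m/s


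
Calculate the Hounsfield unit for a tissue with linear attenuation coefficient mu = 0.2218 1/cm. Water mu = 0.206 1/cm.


HU = ((mu_tissue - mu_water) / mu_water) * 1000
HU = ((0.2218 - 0.206) / 0.206) * 1000
HU = 76.7


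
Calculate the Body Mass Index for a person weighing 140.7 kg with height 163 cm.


BMI = weight / height^2
height = 163 cm = 1.63 m
BMI = 140.7 / 1.63^2
BMI = 52.96 kg/m^2


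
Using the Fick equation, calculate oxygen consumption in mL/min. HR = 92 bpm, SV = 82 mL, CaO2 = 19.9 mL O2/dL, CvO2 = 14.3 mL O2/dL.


CO = HR*SV = 92*82/1000 = 7.544 L/min
a-v O2 diff = 19.9 - 14.3 = 5.6 mL/dL
VO2 = CO * (CaO2-CvO2) * 10 dL/L
VO2 = 7.544 * 5.6 * 10
VO2 = 422.5 mL/min


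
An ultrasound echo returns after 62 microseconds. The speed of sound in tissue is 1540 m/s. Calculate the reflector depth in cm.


depth = c * t / 2
t = 62 us = 6.2000e-05 s
depth = 1540 * 6.2000e-05 / 2
depth = 0.04774 m = 4.774 cm


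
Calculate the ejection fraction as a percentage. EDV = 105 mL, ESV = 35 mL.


SV = EDV - ESV = 105 - 35 = 70 mL
EF = SV/EDV * 100 = 70/105 * 100
EF = 66.67%


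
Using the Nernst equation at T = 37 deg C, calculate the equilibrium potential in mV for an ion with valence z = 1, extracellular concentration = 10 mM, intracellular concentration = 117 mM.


E = (RT/(zF)) * ln(C_out/C_in)
T = 37 + 273.15 = 310.15 K
E = (8.314 * 310.15 / (1 * 96485)) * ln(10/117)
E = -65.73 mV


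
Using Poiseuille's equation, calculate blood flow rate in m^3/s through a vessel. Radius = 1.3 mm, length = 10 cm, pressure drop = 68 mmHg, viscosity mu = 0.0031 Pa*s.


Q = pi*r^4*dP / (8*mu*L)
r = 0.0013 m, L = 0.1 m
dP = 68 mmHg = 9065.896 Pa
Q = 3.2801e-05 m^3/s


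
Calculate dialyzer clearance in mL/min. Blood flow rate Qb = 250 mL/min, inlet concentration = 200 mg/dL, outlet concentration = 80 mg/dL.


K = Qb * (Cb_in - Cb_out) / Cb_in
K = 250 * (200 - 80) / 200
K = 150 mL/min


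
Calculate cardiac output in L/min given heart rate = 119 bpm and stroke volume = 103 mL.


CO = HR * SV
CO = 119 * 103 / 1000
CO = 12.26 L/min


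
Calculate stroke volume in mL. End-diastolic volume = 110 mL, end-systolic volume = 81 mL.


SV = EDV - ESV
SV = 110 - 81
SV = 29 mL


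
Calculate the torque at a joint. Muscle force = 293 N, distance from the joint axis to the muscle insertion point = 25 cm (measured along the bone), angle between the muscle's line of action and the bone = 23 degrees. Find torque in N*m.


Torque = F * d * sin(theta)   (moment arm = d*sin(theta))
d = 25 cm = 0.25 m
Torque = 293 * 0.25 * sin(23)
Torque = 28.62 N*m


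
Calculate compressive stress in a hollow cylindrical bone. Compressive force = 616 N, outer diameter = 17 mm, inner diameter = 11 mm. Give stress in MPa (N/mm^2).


A = pi*(r_o^2 - r_i^2)
r_o = 8.5 mm, r_i = 5.5 mm
A = 131.947 mm^2
sigma = F/A = 616 / 131.947
sigma = 4.669 MPa


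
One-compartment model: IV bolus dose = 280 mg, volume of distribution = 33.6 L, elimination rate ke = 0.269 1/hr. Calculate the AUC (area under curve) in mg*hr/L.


C0 = Dose/Vd = 280/33.6 = 8.33333 mg/L
AUC = C0/ke = 8.33333/0.269
AUC = 30.98 mg*hr/L


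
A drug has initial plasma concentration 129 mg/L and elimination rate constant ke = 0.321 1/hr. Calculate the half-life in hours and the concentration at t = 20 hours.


t_half = ln(2) / ke = 0.693147 / 0.321 = 2.159 hr
C(t) = C0 * exp(-ke*t) = 129 * exp(-0.321*20)
C(20) = 0.2101 mg/L


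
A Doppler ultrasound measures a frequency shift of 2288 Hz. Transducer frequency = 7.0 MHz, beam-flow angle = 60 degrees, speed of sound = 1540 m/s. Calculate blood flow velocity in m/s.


v = fd * c / (2 * f0 * cos(theta))
v = 2288 * 1540 / (2 * 7.0000e+06 * cos(60))
v = 0.5034 m/s


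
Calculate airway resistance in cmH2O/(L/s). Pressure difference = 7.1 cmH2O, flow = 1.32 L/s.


R = dP / flow
R = 7.1 / 1.32
R = 5.379 cmH2O/(L/s)


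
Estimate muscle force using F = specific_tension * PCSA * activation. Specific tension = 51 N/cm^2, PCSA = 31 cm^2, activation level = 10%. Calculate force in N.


F = sigma * PCSA * activation
F = 51 * 31 * 0.1
F = 158.1 N


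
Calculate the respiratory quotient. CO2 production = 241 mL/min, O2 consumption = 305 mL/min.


RQ = VCO2 / VO2
RQ = 241 / 305
RQ = 0.7902


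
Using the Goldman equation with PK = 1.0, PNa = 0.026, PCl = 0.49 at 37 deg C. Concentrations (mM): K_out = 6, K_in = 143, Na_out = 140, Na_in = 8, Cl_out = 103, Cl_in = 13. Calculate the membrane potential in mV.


Vm = (RT/F)*ln((PK*Ko + PNa*Nao + PCl*Cli)/(PK*Ki + PNa*Nai + PCl*Clo))
Numer = 16.01, Denom = 193.678
Vm = -66.63 mV


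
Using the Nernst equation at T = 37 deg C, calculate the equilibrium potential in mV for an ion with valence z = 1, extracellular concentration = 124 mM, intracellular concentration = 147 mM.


E = (RT/(zF)) * ln(C_out/C_in)
T = 37 + 273.15 = 310.15 K
E = (8.314 * 310.15 / (1 * 96485)) * ln(124/147)
E = -4.547 mV


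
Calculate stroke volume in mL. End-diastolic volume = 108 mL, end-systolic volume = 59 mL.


SV = EDV - ESV
SV = 108 - 59
SV = 49 mL


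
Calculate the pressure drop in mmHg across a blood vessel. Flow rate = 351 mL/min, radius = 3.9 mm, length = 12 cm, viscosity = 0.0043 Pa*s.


dP = 8*mu*L*Q / (pi*r^4)
Q = 351 mL/min = 5.85e-06 m^3/s
dP = 33.2267 Pa = 33.2267 / 133.322 mmHg = 0.2492 mmHg


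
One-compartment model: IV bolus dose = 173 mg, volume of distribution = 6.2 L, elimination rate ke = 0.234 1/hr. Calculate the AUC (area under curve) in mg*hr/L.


C0 = Dose/Vd = 173/6.2 = 27.9032 mg/L
AUC = C0/ke = 27.9032/0.234
AUC = 119.2 mg*hr/L


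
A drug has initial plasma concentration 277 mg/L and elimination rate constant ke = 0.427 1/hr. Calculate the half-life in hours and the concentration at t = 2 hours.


t_half = ln(2) / ke = 0.693147 / 0.427 = 1.623 hr
C(t) = C0 * exp(-ke*t) = 277 * exp(-0.427*2)
C(2) = 117.9 mg/L


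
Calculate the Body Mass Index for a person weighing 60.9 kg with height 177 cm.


BMI = weight / height^2
height = 177 cm = 1.77 m
BMI = 60.9 / 1.77^2
BMI = 19.44 kg/m^2


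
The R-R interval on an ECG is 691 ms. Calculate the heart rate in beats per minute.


HR = 60 / RR_interval(s)
RR = 691 ms = 0.691 s
HR = 60 / 0.691 = 86.83 bpm


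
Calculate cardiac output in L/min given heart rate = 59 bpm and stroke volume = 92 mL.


CO = HR * SV
CO = 59 * 92 / 1000
CO = 5.428 L/min


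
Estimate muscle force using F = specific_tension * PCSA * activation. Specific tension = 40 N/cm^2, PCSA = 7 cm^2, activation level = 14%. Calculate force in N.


F = sigma * PCSA * activation
F = 40 * 7 * 0.14
F = 39.2 N


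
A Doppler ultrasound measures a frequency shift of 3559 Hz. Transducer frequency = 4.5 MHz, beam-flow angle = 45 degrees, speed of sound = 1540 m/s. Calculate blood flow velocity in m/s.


v = fd * c / (2 * f0 * cos(theta))
v = 3559 * 1540 / (2 * 4.5000e+06 * cos(45))
v = 0.8612 m/s


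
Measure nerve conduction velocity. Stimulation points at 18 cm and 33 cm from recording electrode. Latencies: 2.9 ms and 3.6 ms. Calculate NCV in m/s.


Distance = (33 - 18) / 100 = 0.15 m
dt = (3.6 - 2.9) / 1000 = 7.0000e-04 s
NCV = dist / dt = 214.3 m/s


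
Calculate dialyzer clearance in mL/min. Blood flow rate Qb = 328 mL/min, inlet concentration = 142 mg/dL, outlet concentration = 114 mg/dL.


K = Qb * (Cb_in - Cb_out) / Cb_in
K = 328 * (142 - 114) / 142
K = 64.68 mL/min


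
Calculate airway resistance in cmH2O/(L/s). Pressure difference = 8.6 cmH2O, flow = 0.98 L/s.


R = dP / flow
R = 8.6 / 0.98
R = 8.776 cmH2O/(L/s)


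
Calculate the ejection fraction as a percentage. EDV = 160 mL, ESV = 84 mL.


SV = EDV - ESV = 160 - 84 = 76 mL
EF = SV/EDV * 100 = 76/160 * 100
EF = 47.5%


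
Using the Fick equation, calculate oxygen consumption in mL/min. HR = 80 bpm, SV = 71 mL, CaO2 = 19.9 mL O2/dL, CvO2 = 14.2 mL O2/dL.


CO = HR*SV = 80*71/1000 = 5.68 L/min
a-v O2 diff = 19.9 - 14.2 = 5.7 mL/dL
VO2 = CO * (CaO2-CvO2) * 10 dL/L
VO2 = 5.68 * 5.7 * 10
VO2 = 323.8 mL/min


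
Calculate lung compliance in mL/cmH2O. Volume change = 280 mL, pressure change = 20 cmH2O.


C = dV / dP
C = 280 / 20
C = 14 mL/cmH2O


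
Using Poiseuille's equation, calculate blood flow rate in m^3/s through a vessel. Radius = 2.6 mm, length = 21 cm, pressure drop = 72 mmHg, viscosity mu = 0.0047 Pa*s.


Q = pi*r^4*dP / (8*mu*L)
r = 0.0026 m, L = 0.21 m
dP = 72 mmHg = 9599.184 Pa
Q = 1.7453e-04 m^3/s


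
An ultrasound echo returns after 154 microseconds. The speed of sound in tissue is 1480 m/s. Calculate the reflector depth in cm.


depth = c * t / 2
t = 154 us = 1.5400e-04 s
depth = 1480 * 1.5400e-04 / 2
depth = 0.11396 m = 11.396 cm


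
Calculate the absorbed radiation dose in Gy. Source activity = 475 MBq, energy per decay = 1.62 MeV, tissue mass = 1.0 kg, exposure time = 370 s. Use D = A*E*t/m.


A = 475 MBq = 4.7500e+08 Bq
E = 1.62 MeV = 2.59524e-13 J
D = A*E*t/m = 4.7500e+08*2.59524e-13*370/1.0
D = 0.04561 Gy


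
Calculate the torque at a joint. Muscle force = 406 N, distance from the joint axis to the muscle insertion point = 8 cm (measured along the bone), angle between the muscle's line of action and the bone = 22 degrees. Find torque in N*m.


Torque = F * d * sin(theta)   (moment arm = d*sin(theta))
d = 8 cm = 0.08 m
Torque = 406 * 0.08 * sin(22)
Torque = 12.17 N*m


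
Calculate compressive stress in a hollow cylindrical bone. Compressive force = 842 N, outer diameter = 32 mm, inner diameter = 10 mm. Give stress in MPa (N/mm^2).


A = pi*(r_o^2 - r_i^2)
r_o = 16 mm, r_i = 5 mm
A = 725.708 mm^2
sigma = F/A = 842 / 725.708
sigma = 1.16 MPa


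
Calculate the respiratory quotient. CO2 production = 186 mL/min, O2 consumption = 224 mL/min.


RQ = VCO2 / VO2
RQ = 186 / 224
RQ = 0.8304


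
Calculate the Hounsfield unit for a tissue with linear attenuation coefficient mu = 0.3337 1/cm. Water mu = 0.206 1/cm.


HU = ((mu_tissue - mu_water) / mu_water) * 1000
HU = ((0.3337 - 0.206) / 0.206) * 1000
HU = 619.9


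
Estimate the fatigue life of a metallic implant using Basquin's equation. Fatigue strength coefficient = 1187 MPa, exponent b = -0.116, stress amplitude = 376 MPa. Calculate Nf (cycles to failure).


sigma_a = sigma_f' * (2Nf)^b
2Nf = (sigma_a/sigma_f')^(1/b)
2Nf = (376/1187)^(1/-0.116)
2Nf = 20136.792
Nf = 1.007e+04


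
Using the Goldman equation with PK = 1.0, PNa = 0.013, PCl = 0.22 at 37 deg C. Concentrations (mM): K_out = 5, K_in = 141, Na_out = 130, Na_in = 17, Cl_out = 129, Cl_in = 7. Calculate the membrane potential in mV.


Vm = (RT/F)*ln((PK*Ko + PNa*Nao + PCl*Cli)/(PK*Ki + PNa*Nai + PCl*Clo))
Numer = 8.23, Denom = 169.601
Vm = -80.86 mV


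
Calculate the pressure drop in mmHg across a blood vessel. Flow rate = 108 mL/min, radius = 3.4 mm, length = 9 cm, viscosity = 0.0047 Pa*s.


dP = 8*mu*L*Q / (pi*r^4)
Q = 108 mL/min = 1.8e-06 m^3/s
dP = 14.509 Pa = 14.509 / 133.322 mmHg = 0.1088 mmHg


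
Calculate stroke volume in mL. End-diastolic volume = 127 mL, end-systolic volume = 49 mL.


SV = EDV - ESV
SV = 127 - 49
SV = 78 mL


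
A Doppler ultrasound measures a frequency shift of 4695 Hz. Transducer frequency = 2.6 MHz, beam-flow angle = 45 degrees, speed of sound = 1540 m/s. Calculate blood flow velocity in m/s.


v = fd * c / (2 * f0 * cos(theta))
v = 4695 * 1540 / (2 * 2.6000e+06 * cos(45))
v = 1.966 m/s


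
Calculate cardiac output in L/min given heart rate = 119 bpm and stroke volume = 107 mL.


CO = HR * SV
CO = 119 * 107 / 1000
CO = 12.73 L/min


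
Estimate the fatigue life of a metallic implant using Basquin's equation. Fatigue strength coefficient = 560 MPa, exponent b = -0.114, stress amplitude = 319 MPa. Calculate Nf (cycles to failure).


sigma_a = sigma_f' * (2Nf)^b
2Nf = (sigma_a/sigma_f')^(1/b)
2Nf = (319/560)^(1/-0.114)
2Nf = 139.26319
Nf = 69.63


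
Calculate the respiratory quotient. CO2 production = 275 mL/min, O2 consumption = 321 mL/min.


RQ = VCO2 / VO2
RQ = 275 / 321
RQ = 0.8567


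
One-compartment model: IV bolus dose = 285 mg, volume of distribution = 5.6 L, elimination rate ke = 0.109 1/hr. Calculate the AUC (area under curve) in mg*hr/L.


C0 = Dose/Vd = 285/5.6 = 50.8929 mg/L
AUC = C0/ke = 50.8929/0.109
AUC = 466.9 mg*hr/L


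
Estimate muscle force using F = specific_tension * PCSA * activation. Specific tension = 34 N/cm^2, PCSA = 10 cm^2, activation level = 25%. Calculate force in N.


F = sigma * PCSA * activation
F = 34 * 10 * 0.25
F = 85 N


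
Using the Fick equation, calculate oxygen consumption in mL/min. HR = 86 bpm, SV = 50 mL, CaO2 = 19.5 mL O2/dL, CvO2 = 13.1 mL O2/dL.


CO = HR*SV = 86*50/1000 = 4.3 L/min
a-v O2 diff = 19.5 - 13.1 = 6.4 mL/dL
VO2 = CO * (CaO2-CvO2) * 10 dL/L
VO2 = 4.3 * 6.4 * 10
VO2 = 275.2 mL/min


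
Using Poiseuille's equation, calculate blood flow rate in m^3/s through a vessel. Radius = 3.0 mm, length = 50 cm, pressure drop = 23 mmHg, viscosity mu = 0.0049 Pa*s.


Q = pi*r^4*dP / (8*mu*L)
r = 0.003 m, L = 0.5 m
dP = 23 mmHg = 3066.406 Pa
Q = 3.9811e-05 m^3/s


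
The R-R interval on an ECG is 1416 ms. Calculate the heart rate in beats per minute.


HR = 60 / RR_interval(s)
RR = 1416 ms = 1.416 s
HR = 60 / 1.416 = 42.37 bpm


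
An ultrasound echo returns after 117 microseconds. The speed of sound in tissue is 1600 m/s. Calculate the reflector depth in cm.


depth = c * t / 2
t = 117 us = 1.1700e-04 s
depth = 1600 * 1.1700e-04 / 2
depth = 0.0936 m = 9.36 cm


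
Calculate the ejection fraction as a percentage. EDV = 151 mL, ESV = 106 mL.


SV = EDV - ESV = 151 - 106 = 45 mL
EF = SV/EDV * 100 = 45/151 * 100
EF = 29.8%


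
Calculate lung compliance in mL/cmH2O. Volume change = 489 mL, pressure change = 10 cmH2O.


C = dV / dP
C = 489 / 10
C = 48.9 mL/cmH2O


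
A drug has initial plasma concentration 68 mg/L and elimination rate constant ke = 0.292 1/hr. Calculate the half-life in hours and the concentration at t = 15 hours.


t_half = ln(2) / ke = 0.693147 / 0.292 = 2.374 hr
C(t) = C0 * exp(-ke*t) = 68 * exp(-0.292*15)
C(15) = 0.8517 mg/L


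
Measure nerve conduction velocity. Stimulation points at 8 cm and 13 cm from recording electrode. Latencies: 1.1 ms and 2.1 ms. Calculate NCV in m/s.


Distance = (13 - 8) / 100 = 0.05 m
dt = (2.1 - 1.1) / 1000 = 0.001 s
NCV = dist / dt = 50 m/s


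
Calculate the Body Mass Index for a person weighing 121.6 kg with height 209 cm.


BMI = weight / height^2
height = 209 cm = 2.09 m
BMI = 121.6 / 2.09^2
BMI = 27.84 kg/m^2


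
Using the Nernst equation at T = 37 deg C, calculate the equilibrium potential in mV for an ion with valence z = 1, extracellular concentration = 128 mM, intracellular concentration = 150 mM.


E = (RT/(zF)) * ln(C_out/C_in)
T = 37 + 273.15 = 310.15 K
E = (8.314 * 310.15 / (1 * 96485)) * ln(128/150)
E = -4.239 mV


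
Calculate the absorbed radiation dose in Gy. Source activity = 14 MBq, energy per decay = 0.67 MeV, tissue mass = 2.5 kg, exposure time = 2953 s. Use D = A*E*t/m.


A = 14 MBq = 1.4000e+07 Bq
E = 0.67 MeV = 1.07334e-13 J
D = A*E*t/m = 1.4000e+07*1.07334e-13*2953/2.5
D = 0.001775 Gy


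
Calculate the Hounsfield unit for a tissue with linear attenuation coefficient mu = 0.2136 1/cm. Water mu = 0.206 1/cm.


HU = ((mu_tissue - mu_water) / mu_water) * 1000
HU = ((0.2136 - 0.206) / 0.206) * 1000
HU = 36.89


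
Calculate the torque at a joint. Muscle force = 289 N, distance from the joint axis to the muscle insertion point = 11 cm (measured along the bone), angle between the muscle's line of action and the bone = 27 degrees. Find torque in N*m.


Torque = F * d * sin(theta)   (moment arm = d*sin(theta))
d = 11 cm = 0.11 m
Torque = 289 * 0.11 * sin(27)
Torque = 14.43 N*m


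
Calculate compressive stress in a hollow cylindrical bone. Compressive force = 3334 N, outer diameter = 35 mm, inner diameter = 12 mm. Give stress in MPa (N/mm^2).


A = pi*(r_o^2 - r_i^2)
r_o = 17.5 mm, r_i = 6 mm
A = 849.015 mm^2
sigma = F/A = 3334 / 849.015
sigma = 3.927 MPa


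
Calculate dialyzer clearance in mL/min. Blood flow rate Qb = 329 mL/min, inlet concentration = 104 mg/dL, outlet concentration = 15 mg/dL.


K = Qb * (Cb_in - Cb_out) / Cb_in
K = 329 * (104 - 15) / 104
K = 281.5 mL/min


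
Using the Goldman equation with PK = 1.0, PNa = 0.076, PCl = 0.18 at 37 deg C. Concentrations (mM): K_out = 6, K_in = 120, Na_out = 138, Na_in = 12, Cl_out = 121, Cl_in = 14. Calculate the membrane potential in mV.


Vm = (RT/F)*ln((PK*Ko + PNa*Nao + PCl*Cli)/(PK*Ki + PNa*Nai + PCl*Clo))
Numer = 19.008, Denom = 142.692
Vm = -53.87 mV


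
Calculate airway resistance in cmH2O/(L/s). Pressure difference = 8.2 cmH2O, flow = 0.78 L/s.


R = dP / flow
R = 8.2 / 0.78
R = 10.51 cmH2O/(L/s)


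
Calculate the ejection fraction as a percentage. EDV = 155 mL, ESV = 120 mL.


SV = EDV - ESV = 155 - 120 = 35 mL
EF = SV/EDV * 100 = 35/155 * 100
EF = 22.58%


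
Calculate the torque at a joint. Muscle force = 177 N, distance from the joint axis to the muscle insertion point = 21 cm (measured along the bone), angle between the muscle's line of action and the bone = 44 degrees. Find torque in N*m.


Torque = F * d * sin(theta)   (moment arm = d*sin(theta))
d = 21 cm = 0.21 m
Torque = 177 * 0.21 * sin(44)
Torque = 25.82 N*m


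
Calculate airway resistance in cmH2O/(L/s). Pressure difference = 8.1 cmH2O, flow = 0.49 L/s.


R = dP / flow
R = 8.1 / 0.49
R = 16.53 cmH2O/(L/s)


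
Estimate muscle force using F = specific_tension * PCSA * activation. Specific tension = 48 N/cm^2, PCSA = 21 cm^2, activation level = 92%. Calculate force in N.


F = sigma * PCSA * activation
F = 48 * 21 * 0.92
F = 927.4 N


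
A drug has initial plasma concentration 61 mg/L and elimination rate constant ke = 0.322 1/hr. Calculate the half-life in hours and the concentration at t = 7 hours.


t_half = ln(2) / ke = 0.693147 / 0.322 = 2.153 hr
C(t) = C0 * exp(-ke*t) = 61 * exp(-0.322*7)
C(7) = 6.404 mg/L


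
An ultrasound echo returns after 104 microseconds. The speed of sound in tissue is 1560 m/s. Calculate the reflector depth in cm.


depth = c * t / 2
t = 104 us = 1.0400e-04 s
depth = 1560 * 1.0400e-04 / 2
depth = 0.08112 m = 8.112 cm


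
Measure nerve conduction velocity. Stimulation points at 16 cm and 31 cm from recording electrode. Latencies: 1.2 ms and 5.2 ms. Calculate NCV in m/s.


Distance = (31 - 16) / 100 = 0.15 m
dt = (5.2 - 1.2) / 1000 = 0.004 s
NCV = dist / dt = 37.5 m/s


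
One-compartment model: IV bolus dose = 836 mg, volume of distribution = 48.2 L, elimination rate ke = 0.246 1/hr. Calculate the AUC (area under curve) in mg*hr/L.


C0 = Dose/Vd = 836/48.2 = 17.3444 mg/L
AUC = C0/ke = 17.3444/0.246
AUC = 70.51 mg*hr/L


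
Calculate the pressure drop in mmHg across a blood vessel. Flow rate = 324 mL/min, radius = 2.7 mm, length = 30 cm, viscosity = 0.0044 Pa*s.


dP = 8*mu*L*Q / (pi*r^4)
Q = 324 mL/min = 5.4e-06 m^3/s
dP = 341.549 Pa = 341.549 / 133.322 mmHg = 2.562 mmHg


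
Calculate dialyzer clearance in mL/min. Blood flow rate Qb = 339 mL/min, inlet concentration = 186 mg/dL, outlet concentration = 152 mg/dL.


K = Qb * (Cb_in - Cb_out) / Cb_in
K = 339 * (186 - 152) / 186
K = 61.97 mL/min


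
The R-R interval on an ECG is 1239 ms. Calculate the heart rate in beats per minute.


HR = 60 / RR_interval(s)
RR = 1239 ms = 1.239 s
HR = 60 / 1.239 = 48.43 bpm


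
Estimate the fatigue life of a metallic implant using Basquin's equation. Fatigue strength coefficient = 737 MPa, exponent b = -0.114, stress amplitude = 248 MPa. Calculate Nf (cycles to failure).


sigma_a = sigma_f' * (2Nf)^b
2Nf = (sigma_a/sigma_f')^(1/b)
2Nf = (248/737)^(1/-0.114)
2Nf = 14101.375
Nf = 7051


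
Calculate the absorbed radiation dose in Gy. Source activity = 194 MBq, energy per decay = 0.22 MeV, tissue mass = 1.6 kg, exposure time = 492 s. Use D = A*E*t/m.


A = 194 MBq = 1.9400e+08 Bq
E = 0.22 MeV = 3.5244e-14 J
D = A*E*t/m = 1.9400e+08*3.5244e-14*492/1.6
D = 0.002102 Gy


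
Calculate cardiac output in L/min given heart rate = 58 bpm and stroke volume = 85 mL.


CO = HR * SV
CO = 58 * 85 / 1000
CO = 4.93 L/min


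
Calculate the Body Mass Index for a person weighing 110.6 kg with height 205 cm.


BMI = weight / height^2
height = 205 cm = 2.05 m
BMI = 110.6 / 2.05^2
BMI = 26.32 kg/m^2


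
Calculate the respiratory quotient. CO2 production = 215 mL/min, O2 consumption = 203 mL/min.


RQ = VCO2 / VO2
RQ = 215 / 203
RQ = 1.059


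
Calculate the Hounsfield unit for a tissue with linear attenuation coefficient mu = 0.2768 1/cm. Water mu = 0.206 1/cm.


HU = ((mu_tissue - mu_water) / mu_water) * 1000
HU = ((0.2768 - 0.206) / 0.206) * 1000
HU = 343.7


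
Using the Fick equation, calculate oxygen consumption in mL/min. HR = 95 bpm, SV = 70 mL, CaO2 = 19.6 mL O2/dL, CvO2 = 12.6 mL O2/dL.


CO = HR*SV = 95*70/1000 = 6.65 L/min
a-v O2 diff = 19.6 - 12.6 = 7 mL/dL
VO2 = CO * (CaO2-CvO2) * 10 dL/L
VO2 = 6.65 * 7 * 10
VO2 = 465.5 mL/min


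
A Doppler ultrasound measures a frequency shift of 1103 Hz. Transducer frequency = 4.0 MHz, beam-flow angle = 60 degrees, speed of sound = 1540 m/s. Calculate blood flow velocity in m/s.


v = fd * c / (2 * f0 * cos(theta))
v = 1103 * 1540 / (2 * 4.0000e+06 * cos(60))
v = 0.4247 m/s


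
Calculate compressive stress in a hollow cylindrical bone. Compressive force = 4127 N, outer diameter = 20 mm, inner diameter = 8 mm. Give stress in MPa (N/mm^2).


A = pi*(r_o^2 - r_i^2)
r_o = 10 mm, r_i = 4 mm
A = 263.894 mm^2
sigma = F/A = 4127 / 263.894
sigma = 15.64 MPa


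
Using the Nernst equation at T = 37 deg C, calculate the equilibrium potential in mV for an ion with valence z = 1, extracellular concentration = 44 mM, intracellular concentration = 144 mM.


E = (RT/(zF)) * ln(C_out/C_in)
T = 37 + 273.15 = 310.15 K
E = (8.314 * 310.15 / (1 * 96485)) * ln(44/144)
E = -31.69 mV


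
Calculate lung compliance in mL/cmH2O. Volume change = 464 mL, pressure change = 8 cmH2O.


C = dV / dP
C = 464 / 8
C = 58 mL/cmH2O


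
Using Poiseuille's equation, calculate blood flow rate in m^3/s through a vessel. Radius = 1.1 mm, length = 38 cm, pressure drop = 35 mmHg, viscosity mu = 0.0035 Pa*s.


Q = pi*r^4*dP / (8*mu*L)
r = 0.0011 m, L = 0.38 m
dP = 35 mmHg = 4666.27 Pa
Q = 2.0172e-06 m^3/s


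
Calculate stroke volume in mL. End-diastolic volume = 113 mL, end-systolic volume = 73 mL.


SV = EDV - ESV
SV = 113 - 73
SV = 40 mL


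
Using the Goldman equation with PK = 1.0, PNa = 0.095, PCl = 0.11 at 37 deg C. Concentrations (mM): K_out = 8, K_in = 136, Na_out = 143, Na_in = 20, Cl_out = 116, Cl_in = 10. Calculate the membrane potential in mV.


Vm = (RT/F)*ln((PK*Ko + PNa*Nao + PCl*Cli)/(PK*Ki + PNa*Nai + PCl*Clo))
Numer = 22.685, Denom = 150.66
Vm = -50.6 mV


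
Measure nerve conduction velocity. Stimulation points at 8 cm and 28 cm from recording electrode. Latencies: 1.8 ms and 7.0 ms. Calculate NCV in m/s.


Distance = (28 - 8) / 100 = 0.2 m
dt = (7.0 - 1.8) / 1000 = 0.0052 s
NCV = dist / dt = 38.46 m/s


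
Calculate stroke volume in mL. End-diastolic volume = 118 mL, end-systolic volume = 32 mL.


SV = EDV - ESV
SV = 118 - 32
SV = 86 mL


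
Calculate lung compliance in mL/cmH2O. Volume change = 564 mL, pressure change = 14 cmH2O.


C = dV / dP
C = 564 / 14
C = 40.29 mL/cmH2O


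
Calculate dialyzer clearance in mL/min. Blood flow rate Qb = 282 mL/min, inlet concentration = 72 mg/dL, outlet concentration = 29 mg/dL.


K = Qb * (Cb_in - Cb_out) / Cb_in
K = 282 * (72 - 29) / 72
K = 168.4 mL/min


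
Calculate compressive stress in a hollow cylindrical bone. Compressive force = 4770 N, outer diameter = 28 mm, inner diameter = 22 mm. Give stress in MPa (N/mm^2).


A = pi*(r_o^2 - r_i^2)
r_o = 14 mm, r_i = 11 mm
A = 235.619 mm^2
sigma = F/A = 4770 / 235.619
sigma = 20.24 MPa


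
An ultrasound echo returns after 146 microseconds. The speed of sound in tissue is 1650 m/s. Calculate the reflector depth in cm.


depth = c * t / 2
t = 146 us = 1.4600e-04 s
depth = 1650 * 1.4600e-04 / 2
depth = 0.12045 m = 12.045 cm


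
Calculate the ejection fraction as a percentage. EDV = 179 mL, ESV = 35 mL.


SV = EDV - ESV = 179 - 35 = 144 mL
EF = SV/EDV * 100 = 144/179 * 100
EF = 80.45%


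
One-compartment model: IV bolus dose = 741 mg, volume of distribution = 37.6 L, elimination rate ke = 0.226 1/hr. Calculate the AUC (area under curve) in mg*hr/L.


C0 = Dose/Vd = 741/37.6 = 19.7074 mg/L
AUC = C0/ke = 19.7074/0.226
AUC = 87.2 mg*hr/L


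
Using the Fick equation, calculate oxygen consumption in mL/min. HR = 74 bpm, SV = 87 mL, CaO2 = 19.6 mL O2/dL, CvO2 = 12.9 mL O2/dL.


CO = HR*SV = 74*87/1000 = 6.438 L/min
a-v O2 diff = 19.6 - 12.9 = 6.7 mL/dL
VO2 = CO * (CaO2-CvO2) * 10 dL/L
VO2 = 6.438 * 6.7 * 10
VO2 = 431.3 mL/min


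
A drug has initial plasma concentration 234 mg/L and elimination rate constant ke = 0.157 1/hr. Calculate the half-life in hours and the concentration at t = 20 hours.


t_half = ln(2) / ke = 0.693147 / 0.157 = 4.415 hr
C(t) = C0 * exp(-ke*t) = 234 * exp(-0.157*20)
C(20) = 10.13 mg/L


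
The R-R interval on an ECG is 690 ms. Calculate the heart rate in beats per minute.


HR = 60 / RR_interval(s)
RR = 690 ms = 0.69 s
HR = 60 / 0.69 = 86.96 bpm


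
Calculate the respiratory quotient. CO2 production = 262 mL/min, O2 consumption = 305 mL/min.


RQ = VCO2 / VO2
RQ = 262 / 305
RQ = 0.859


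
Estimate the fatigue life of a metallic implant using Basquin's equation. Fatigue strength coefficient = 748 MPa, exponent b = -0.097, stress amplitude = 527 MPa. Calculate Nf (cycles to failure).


sigma_a = sigma_f' * (2Nf)^b
2Nf = (sigma_a/sigma_f')^(1/b)
2Nf = (527/748)^(1/-0.097)
2Nf = 36.978414
Nf = 18.49


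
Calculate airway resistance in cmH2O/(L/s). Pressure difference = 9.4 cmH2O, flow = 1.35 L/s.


R = dP / flow
R = 9.4 / 1.35
R = 6.963 cmH2O/(L/s)


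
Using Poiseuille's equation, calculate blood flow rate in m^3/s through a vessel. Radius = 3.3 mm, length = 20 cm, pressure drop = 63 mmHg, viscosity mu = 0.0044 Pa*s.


Q = pi*r^4*dP / (8*mu*L)
r = 0.0033 m, L = 0.2 m
dP = 63 mmHg = 8399.286 Pa
Q = 4.4450e-04 m^3/s


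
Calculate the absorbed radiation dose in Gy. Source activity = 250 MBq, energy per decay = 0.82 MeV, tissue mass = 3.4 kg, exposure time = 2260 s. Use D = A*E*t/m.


A = 250 MBq = 2.5000e+08 Bq
E = 0.82 MeV = 1.31364e-13 J
D = A*E*t/m = 2.5000e+08*1.31364e-13*2260/3.4
D = 0.02183 Gy


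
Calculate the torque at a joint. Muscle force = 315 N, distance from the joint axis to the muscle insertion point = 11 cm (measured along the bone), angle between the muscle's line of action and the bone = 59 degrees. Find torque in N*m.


Torque = F * d * sin(theta)   (moment arm = d*sin(theta))
d = 11 cm = 0.11 m
Torque = 315 * 0.11 * sin(59)
Torque = 29.7 N*m


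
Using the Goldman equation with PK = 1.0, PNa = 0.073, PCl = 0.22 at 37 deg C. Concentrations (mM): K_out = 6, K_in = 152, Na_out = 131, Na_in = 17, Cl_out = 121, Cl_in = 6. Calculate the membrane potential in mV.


Vm = (RT/F)*ln((PK*Ko + PNa*Nao + PCl*Cli)/(PK*Ki + PNa*Nai + PCl*Clo))
Numer = 16.883, Denom = 179.861
Vm = -63.23 mV


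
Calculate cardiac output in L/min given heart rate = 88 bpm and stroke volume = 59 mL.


CO = HR * SV
CO = 88 * 59 / 1000
CO = 5.192 L/min


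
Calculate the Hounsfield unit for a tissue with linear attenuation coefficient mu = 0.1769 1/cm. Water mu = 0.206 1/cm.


HU = ((mu_tissue - mu_water) / mu_water) * 1000
HU = ((0.1769 - 0.206) / 0.206) * 1000
HU = -141.3


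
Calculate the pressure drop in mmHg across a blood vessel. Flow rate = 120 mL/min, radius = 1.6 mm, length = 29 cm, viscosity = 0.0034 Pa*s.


dP = 8*mu*L*Q / (pi*r^4)
Q = 120 mL/min = 2e-06 m^3/s
dP = 766.244 Pa = 766.244 / 133.322 mmHg = 5.747 mmHg


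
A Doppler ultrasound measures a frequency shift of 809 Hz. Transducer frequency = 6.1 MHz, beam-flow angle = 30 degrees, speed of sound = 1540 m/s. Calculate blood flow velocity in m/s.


v = fd * c / (2 * f0 * cos(theta))
v = 809 * 1540 / (2 * 6.1000e+06 * cos(30))
v = 0.1179 m/s


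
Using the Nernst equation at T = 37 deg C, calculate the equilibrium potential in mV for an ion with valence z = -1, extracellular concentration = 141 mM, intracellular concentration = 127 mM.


E = (RT/(zF)) * ln(C_out/C_in)
T = 37 + 273.15 = 310.15 K
E = (8.314 * 310.15 / (-1 * 96485)) * ln(141/127)
E = -2.795 mV


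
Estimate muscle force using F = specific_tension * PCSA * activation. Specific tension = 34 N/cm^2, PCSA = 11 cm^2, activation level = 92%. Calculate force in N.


F = sigma * PCSA * activation
F = 34 * 11 * 0.92
F = 344.1 N


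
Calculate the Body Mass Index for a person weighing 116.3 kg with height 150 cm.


BMI = weight / height^2
height = 150 cm = 1.5 m
BMI = 116.3 / 1.5^2
BMI = 51.69 kg/m^2


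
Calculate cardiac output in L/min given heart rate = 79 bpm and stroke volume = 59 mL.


CO = HR * SV
CO = 79 * 59 / 1000
CO = 4.661 L/min


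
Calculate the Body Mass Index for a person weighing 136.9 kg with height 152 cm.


BMI = weight / height^2
height = 152 cm = 1.52 m
BMI = 136.9 / 1.52^2
BMI = 59.25 kg/m^2


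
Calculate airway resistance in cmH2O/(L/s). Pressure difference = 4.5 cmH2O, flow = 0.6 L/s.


R = dP / flow
R = 4.5 / 0.6
R = 7.5 cmH2O/(L/s)


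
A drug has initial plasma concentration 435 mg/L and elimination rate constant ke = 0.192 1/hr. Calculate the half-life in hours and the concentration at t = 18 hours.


t_half = ln(2) / ke = 0.693147 / 0.192 = 3.61 hr
C(t) = C0 * exp(-ke*t) = 435 * exp(-0.192*18)
C(18) = 13.73 mg/L


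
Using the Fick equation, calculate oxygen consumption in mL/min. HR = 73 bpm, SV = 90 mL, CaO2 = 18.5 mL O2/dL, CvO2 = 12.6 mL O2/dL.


CO = HR*SV = 73*90/1000 = 6.57 L/min
a-v O2 diff = 18.5 - 12.6 = 5.9 mL/dL
VO2 = CO * (CaO2-CvO2) * 10 dL/L
VO2 = 6.57 * 5.9 * 10
VO2 = 387.6 mL/min
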